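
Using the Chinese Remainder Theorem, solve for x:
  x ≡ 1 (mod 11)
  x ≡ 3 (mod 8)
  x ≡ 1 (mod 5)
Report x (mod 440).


Moduli 11, 8, 5 are pairwise coprime; by CRT there is a unique solution modulo M = 11 · 8 · 5 = 440.
Solve pairwise, accumulating the modulus:
  Start with x ≡ 1 (mod 11).
  Combine with x ≡ 3 (mod 8): since gcd(11, 8) = 1, we get a unique residue mod 88.
    Write x = 1 + 11·t and substitute into x ≡ 3 (mod 8): 11·t ≡ 3 − 1 = 2 (mod 8).
    Reduce coefficients mod 8: 3·t ≡ 2 (mod 8).
    The inverse of 3 mod 8 is 3 (since 3·3 = 9 = 1·8 + 1), so t ≡ 3·2 = 6 ≡ 6 (mod 8).
    Then x = 1 + 11·6 = 67, valid modulo lcm(11, 8) = 88: x ≡ 67 (mod 88).
  Combine with x ≡ 1 (mod 5): since gcd(88, 5) = 1, we get a unique residue mod 440.
    Write x = 67 + 88·t and substitute into x ≡ 1 (mod 5): 88·t ≡ 1 − 67 = -66 (mod 5).
    Reduce coefficients mod 5: 3·t ≡ 4 (mod 5).
    The inverse of 3 mod 5 is 2 (since 3·2 = 6 = 1·5 + 1), so t ≡ 2·4 = 8 ≡ 3 (mod 5).
    Then x = 67 + 88·3 = 331, valid modulo lcm(88, 5) = 440: x ≡ 331 (mod 440).
Verify: 331 mod 11 = 1 ✓, 331 mod 8 = 3 ✓, 331 mod 5 = 1 ✓.

x ≡ 331 (mod 440).


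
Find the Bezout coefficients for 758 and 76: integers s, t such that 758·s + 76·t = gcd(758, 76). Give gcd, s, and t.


Euclidean algorithm on (758, 76) — divide until remainder is 0:
  758 = 9 · 76 + 74
  76 = 1 · 74 + 2
  74 = 37 · 2 + 0
gcd(758, 76) = 2.
Track Bezout coefficients alongside the remainders: start with r₀ = 758 = a·1 + b·0 (s = 1, t = 0) and r₁ = 76 = a·0 + b·1 (s = 0, t = 1); each new remainder r_{k+1} = r_{k-1} − q_k·r_k inherits s_{k+1} = s_{k-1} − q_k·s_k, t_{k+1} = t_{k-1} − q_k·t_k, so r_k = a·s_k + b·t_k at every step:
  q = 9: r = 74, s = 1 − 9·0 = 1, t = 0 − 9·1 = -9  (check: 758·1 + 76·(-9) = 74)
  q = 1: r = 2, s = 0 − 1·1 = -1, t = 1 − 1·(-9) = 10  (check: 758·(-1) + 76·10 = 2)
The row with r = 2 (the gcd) gives the Bezout coefficients s = -1, t = 10.
Result: 758 · (-1) + 76 · (10) = 2.

gcd(758, 76) = 2; s = -1, t = 10 (check: 758·(-1) + 76·10 = 2).


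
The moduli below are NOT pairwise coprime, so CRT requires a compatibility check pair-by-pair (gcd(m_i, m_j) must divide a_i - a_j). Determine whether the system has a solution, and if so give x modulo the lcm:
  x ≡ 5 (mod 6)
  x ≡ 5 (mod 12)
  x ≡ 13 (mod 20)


Moduli 6, 12, 20 are not pairwise coprime, so CRT works modulo lcm(m_i) when all pairwise compatibility conditions hold.
Pairwise compatibility: gcd(m_i, m_j) must divide a_i - a_j for every pair.
Merge one congruence at a time:
  Start: x ≡ 5 (mod 6).
  Combine with x ≡ 5 (mod 12): gcd(6, 12) = 6; 5 - 5 = 0, which IS divisible by 6, so compatible.
    Write x = 5 + 6·t and substitute into x ≡ 5 (mod 12): 6·t ≡ 5 − 5 = 0 (mod 12).
    Divide the congruence (and modulus) by g = 6: 1·t ≡ 0 (mod 2).
    So t ≡ 0 (mod 2).
    Then x = 5 + 6·0 = 5, valid modulo lcm(6, 12) = 12: x ≡ 5 (mod 12).
  Combine with x ≡ 13 (mod 20): gcd(12, 20) = 4; 13 - 5 = 8, which IS divisible by 4, so compatible.
    Write x = 5 + 12·t and substitute into x ≡ 13 (mod 20): 12·t ≡ 13 − 5 = 8 (mod 20).
    Divide the congruence (and modulus) by g = 4: 3·t ≡ 2 (mod 5).
    The inverse of 3 mod 5 is 2 (since 3·2 = 6 = 1·5 + 1), so t ≡ 2·2 = 4 ≡ 4 (mod 5).
    Then x = 5 + 12·4 = 53, valid modulo lcm(12, 20) = 60: x ≡ 53 (mod 60).
Verify: 53 mod 6 = 5, 53 mod 12 = 5, 53 mod 20 = 13.

x ≡ 53 (mod 60).


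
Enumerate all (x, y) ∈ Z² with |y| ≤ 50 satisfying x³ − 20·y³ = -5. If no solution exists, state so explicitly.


The equation is x³ - 20y³ = -5. For fixed y, x³ = 20·y³ − 5, so a solution requires the RHS to be a perfect cube.
Strategy: iterate y from -50 to 50, compute RHS = 20·y³ − 5, and check whether it is a (positive or negative) perfect cube.
Check small values of y:
  y = 0: RHS = -5 is not a perfect cube.
  y = 1: RHS = 15 is not a perfect cube.
  y = -1: RHS = -25 is not a perfect cube.
  y = 2: RHS = 155 is not a perfect cube.
  y = -2: RHS = -165 is not a perfect cube.
  y = 3: RHS = 535 is not a perfect cube.
  y = -3: RHS = -545 is not a perfect cube.
Continuing the search up to |y| = 50 finds no solutions either.
No (x, y) in the scanned range satisfies the equation.

No integer solutions with |y| ≤ 50.


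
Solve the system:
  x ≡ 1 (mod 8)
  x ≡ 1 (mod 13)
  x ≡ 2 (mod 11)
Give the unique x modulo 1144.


Moduli 8, 13, 11 are pairwise coprime; by CRT there is a unique solution modulo M = 8 · 13 · 11 = 1144.
Solve pairwise, accumulating the modulus:
  Start with x ≡ 1 (mod 8).
  Combine with x ≡ 1 (mod 13): since gcd(8, 13) = 1, we get a unique residue mod 104.
    Write x = 1 + 8·t and substitute into x ≡ 1 (mod 13): 8·t ≡ 1 − 1 = 0 (mod 13).
    The inverse of 8 mod 13 is 5 (since 8·5 = 40 = 3·13 + 1), so t ≡ 5·0 = 0 ≡ 0 (mod 13).
    Then x = 1 + 8·0 = 1, valid modulo lcm(8, 13) = 104: x ≡ 1 (mod 104).
  Combine with x ≡ 2 (mod 11): since gcd(104, 11) = 1, we get a unique residue mod 1144.
    Write x = 1 + 104·t and substitute into x ≡ 2 (mod 11): 104·t ≡ 2 − 1 = 1 (mod 11).
    Reduce coefficients mod 11: 5·t ≡ 1 (mod 11).
    The inverse of 5 mod 11 is 9 (since 5·9 = 45 = 4·11 + 1), so t ≡ 9·1 = 9 ≡ 9 (mod 11).
    Then x = 1 + 104·9 = 937, valid modulo lcm(104, 11) = 1144: x ≡ 937 (mod 1144).
Verify: 937 mod 8 = 1 ✓, 937 mod 13 = 1 ✓, 937 mod 11 = 2 ✓.

x ≡ 937 (mod 1144).


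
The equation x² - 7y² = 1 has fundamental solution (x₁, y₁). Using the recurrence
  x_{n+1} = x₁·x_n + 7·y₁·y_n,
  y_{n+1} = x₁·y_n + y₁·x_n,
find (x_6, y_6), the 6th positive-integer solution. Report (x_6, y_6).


Step 1: Find the fundamental solution (x₁, y₁) of x² - 7y² = 1.
  Expand √7 as a continued fraction. a₀ = ⌊√7⌋ = 2; iterate m_{k+1} = d_k·a_k − m_k, d_{k+1} = (7 − m_{k+1}²)/d_k, a_{k+1} = ⌊(a₀ + m_{k+1})/d_{k+1}⌋ (starting m₀ = 0, d₀ = 1), with convergents p_k = a_k·p_{k-1} + p_{k-2}, q_k = a_k·q_{k-1} + q_{k-2} (p₋₁ = 1, q₋₁ = 0):
  k = 0: a₀ = 2; p₀/q₀ = 2/1; p₀² − 7·q₀² = 4 − 7 = -3.
  k = 1: m = 2, d = 3, a = ⌊(2 + 2)/3⌋ = 1; p/q = (1·2 + 1)/(1·1 + 0) = 3/1; p² − 7·q² = 9 − 7 = 2.
  k = 2: m = 1, d = 2, a = ⌊(2 + 1)/2⌋ = 1; p/q = (1·3 + 2)/(1·1 + 1) = 5/2; p² − 7·q² = 25 − 28 = -3.
  k = 3: m = 1, d = 3, a = ⌊(2 + 1)/3⌋ = 1; p/q = (1·5 + 3)/(1·2 + 1) = 8/3; p² − 7·q² = 64 − 63 = 1.
  The first convergent with p² − 7·q² = 1 gives the fundamental solution (x₁, y₁) = (8, 3).
Step 2: Apply the recurrence (x_{n+1}, y_{n+1}) = (x₁x_n + 7y₁y_n, x₁y_n + y₁x_n) repeatedly.
  From (x_1, y_1) = (8, 3): x_2 = 8·8 + 7·3·3 = 127; y_2 = 8·3 + 3·8 = 48.
  From (x_2, y_2) = (127, 48): x_3 = 8·127 + 7·3·48 = 2024; y_3 = 8·48 + 3·127 = 765.
  From (x_3, y_3) = (2024, 765): x_4 = 8·2024 + 7·3·765 = 32257; y_4 = 8·765 + 3·2024 = 12192.
  From (x_4, y_4) = (32257, 12192): x_5 = 8·32257 + 7·3·12192 = 514088; y_5 = 8·12192 + 3·32257 = 194307.
  From (x_5, y_5) = (514088, 194307): x_6 = 8·514088 + 7·3·194307 = 8193151; y_6 = 8·194307 + 3·514088 = 3096720.
Step 3: Verify x_6² - 7·y_6² = 67127723308801 - 67127723308800 = 1 (should be 1). ✓

(x_1, y_1) = (8, 3); (x_6, y_6) = (8193151, 3096720).


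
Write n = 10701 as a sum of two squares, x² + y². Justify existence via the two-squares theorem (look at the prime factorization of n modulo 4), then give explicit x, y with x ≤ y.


Step 1: Factor n = 10701 = 3^2 · 29 · 41.
Step 2: Check the mod-4 condition on each prime factor: 3 ≡ 3 (mod 4), exponent 2 (must be even); 29 ≡ 1 (mod 4), exponent 1; 41 ≡ 1 (mod 4), exponent 1.
All primes ≡ 3 (mod 4) appear to even exponent (or don't appear), so by the two-squares theorem n IS expressible as a sum of two squares.
Step 3: Build a representation. Group n = k² · m with k = 3 and m = 29 · 41 = 1189 (a product of primes ≡ 1 (mod 4)); a representation of m scales to one of n via (k·x)² + (k·y)² = k²(x² + y²). Each prime p ≡ 1 (mod 4) is itself a sum of two squares; find a² by testing p − a² for a perfect square:
  29: 29 − 1² = 28, 29 − 2² = 25 = 5² ⇒ 29 = 2² + 5².
  41: 41 − 1² = 40, 41 − 2² = 37, 41 − 3² = 32, 41 − 4² = 25 = 5² ⇒ 41 = 4² + 5².
  Combine using the Brahmagupta–Fibonacci identity (a² + b²)(c² + d²) = (ac − bd)² + (ad + bc)² = (ac + bd)² + (ad − bc)²:
  29 · 41 = 1189: from (2² + 5²)(4² + 5²), take (2·4 − 5·5, 2·5 + 5·4) = (8 − 25, 10 + 20) = (-17, 30); dropping signs (only squares matter) gives (17, 30); check 17² + 30² = 289 + 900 = 1189 ✓.
  Scale by k = 3: (3·17, 3·30) = (51, 90).
Step 4: Order so x ≤ y and verify: 51² + 90² = 2601 + 8100 = 10701 = n. ✓

n = 10701 = 51² + 90² (one valid representation with x ≤ y).


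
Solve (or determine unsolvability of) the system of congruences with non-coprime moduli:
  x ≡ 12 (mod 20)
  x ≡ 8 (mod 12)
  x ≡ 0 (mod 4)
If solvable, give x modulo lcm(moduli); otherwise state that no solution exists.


Moduli 20, 12, 4 are not pairwise coprime, so CRT works modulo lcm(m_i) when all pairwise compatibility conditions hold.
Pairwise compatibility: gcd(m_i, m_j) must divide a_i - a_j for every pair.
Merge one congruence at a time:
  Start: x ≡ 12 (mod 20).
  Combine with x ≡ 8 (mod 12): gcd(20, 12) = 4; 8 - 12 = -4, which IS divisible by 4, so compatible.
    Write x = 12 + 20·t and substitute into x ≡ 8 (mod 12): 20·t ≡ 8 − 12 = -4 (mod 12).
    Divide the congruence (and modulus) by g = 4: 5·t ≡ -1 (mod 3).
    Reduce coefficients mod 3: 2·t ≡ 2 (mod 3).
    The inverse of 2 mod 3 is 2 (since 2·2 = 4 = 1·3 + 1), so t ≡ 2·2 = 4 ≡ 1 (mod 3).
    Then x = 12 + 20·1 = 32, valid modulo lcm(20, 12) = 60: x ≡ 32 (mod 60).
  Combine with x ≡ 0 (mod 4): gcd(60, 4) = 4; 0 - 32 = -32, which IS divisible by 4, so compatible.
    Write x = 32 + 60·t and substitute into x ≡ 0 (mod 4): 60·t ≡ 0 − 32 = -32 (mod 4).
    Divide the congruence (and modulus) by g = 4: 15·t ≡ -8 (mod 1).
    Modulo 1 every t works; take t = 0.
    Then x = 32 + 60·0 = 32, valid modulo lcm(60, 4) = 60: x ≡ 32 (mod 60).
Verify: 32 mod 20 = 12, 32 mod 12 = 8, 32 mod 4 = 0.

x ≡ 32 (mod 60).


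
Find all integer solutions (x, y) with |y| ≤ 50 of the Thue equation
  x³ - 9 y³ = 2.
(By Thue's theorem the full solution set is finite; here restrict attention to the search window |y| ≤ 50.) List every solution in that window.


The equation is x³ - 9y³ = 2. For fixed y, x³ = 9·y³ + 2, so a solution requires the RHS to be a perfect cube.
Strategy: iterate y from -50 to 50, compute RHS = 9·y³ + 2, and check whether it is a (positive or negative) perfect cube.
Check small values of y:
  y = 0: RHS = 2 is not a perfect cube.
  y = 1: RHS = 11 is not a perfect cube.
  y = -1: RHS = -7 is not a perfect cube.
  y = 2: RHS = 74 is not a perfect cube.
  y = -2: RHS = -70 is not a perfect cube.
  y = 3: RHS = 245 is not a perfect cube.
  y = -3: RHS = -241 is not a perfect cube.
Continuing the search up to |y| = 50 finds no solutions either.
No (x, y) in the scanned range satisfies the equation.

No integer solutions with |y| ≤ 50.


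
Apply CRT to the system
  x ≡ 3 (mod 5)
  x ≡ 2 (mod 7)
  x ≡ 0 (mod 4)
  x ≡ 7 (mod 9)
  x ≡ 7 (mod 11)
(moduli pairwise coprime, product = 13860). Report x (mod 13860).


Product of moduli M = 5 · 7 · 4 · 9 · 11 = 13860.
Merge one congruence at a time:
  Start: x ≡ 3 (mod 5).
  Combine with x ≡ 2 (mod 7); new modulus lcm = 35.
    Write x = 3 + 5·t and substitute into x ≡ 2 (mod 7): 5·t ≡ 2 − 3 = -1 (mod 7).
    Reduce coefficients mod 7: 5·t ≡ 6 (mod 7).
    The inverse of 5 mod 7 is 3 (since 5·3 = 15 = 2·7 + 1), so t ≡ 3·6 = 18 ≡ 4 (mod 7).
    Then x = 3 + 5·4 = 23, valid modulo lcm(5, 7) = 35: x ≡ 23 (mod 35).
  Combine with x ≡ 0 (mod 4); new modulus lcm = 140.
    Write x = 23 + 35·t and substitute into x ≡ 0 (mod 4): 35·t ≡ 0 − 23 = -23 (mod 4).
    Reduce coefficients mod 4: 3·t ≡ 1 (mod 4).
    The inverse of 3 mod 4 is 3 (since 3·3 = 9 = 2·4 + 1), so t ≡ 3·1 = 3 ≡ 3 (mod 4).
    Then x = 23 + 35·3 = 128, valid modulo lcm(35, 4) = 140: x ≡ 128 (mod 140).
  Combine with x ≡ 7 (mod 9); new modulus lcm = 1260.
    Write x = 128 + 140·t and substitute into x ≡ 7 (mod 9): 140·t ≡ 7 − 128 = -121 (mod 9).
    Reduce coefficients mod 9: 5·t ≡ 5 (mod 9).
    The inverse of 5 mod 9 is 2 (since 5·2 = 10 = 1·9 + 1), so t ≡ 2·5 = 10 ≡ 1 (mod 9).
    Then x = 128 + 140·1 = 268, valid modulo lcm(140, 9) = 1260: x ≡ 268 (mod 1260).
  Combine with x ≡ 7 (mod 11); new modulus lcm = 13860.
    Write x = 268 + 1260·t and substitute into x ≡ 7 (mod 11): 1260·t ≡ 7 − 268 = -261 (mod 11).
    Reduce coefficients mod 11: 6·t ≡ 3 (mod 11).
    The inverse of 6 mod 11 is 2 (since 6·2 = 12 = 1·11 + 1), so t ≡ 2·3 = 6 ≡ 6 (mod 11).
    Then x = 268 + 1260·6 = 7828, valid modulo lcm(1260, 11) = 13860: x ≡ 7828 (mod 13860).
Verify against each original: 7828 mod 5 = 3, 7828 mod 7 = 2, 7828 mod 4 = 0, 7828 mod 9 = 7, 7828 mod 11 = 7.

x ≡ 7828 (mod 13860).


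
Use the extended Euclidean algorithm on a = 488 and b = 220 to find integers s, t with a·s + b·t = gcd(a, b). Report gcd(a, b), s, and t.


Euclidean algorithm on (488, 220) — divide until remainder is 0:
  488 = 2 · 220 + 48
  220 = 4 · 48 + 28
  48 = 1 · 28 + 20
  28 = 1 · 20 + 8
  20 = 2 · 8 + 4
  8 = 2 · 4 + 0
gcd(488, 220) = 4.
Track Bezout coefficients alongside the remainders: start with r₀ = 488 = a·1 + b·0 (s = 1, t = 0) and r₁ = 220 = a·0 + b·1 (s = 0, t = 1); each new remainder r_{k+1} = r_{k-1} − q_k·r_k inherits s_{k+1} = s_{k-1} − q_k·s_k, t_{k+1} = t_{k-1} − q_k·t_k, so r_k = a·s_k + b·t_k at every step:
  q = 2: r = 48, s = 1 − 2·0 = 1, t = 0 − 2·1 = -2  (check: 488·1 + 220·(-2) = 48)
  q = 4: r = 28, s = 0 − 4·1 = -4, t = 1 − 4·(-2) = 9  (check: 488·(-4) + 220·9 = 28)
  q = 1: r = 20, s = 1 − 1·(-4) = 5, t = -2 − 1·9 = -11  (check: 488·5 + 220·(-11) = 20)
  q = 1: r = 8, s = -4 − 1·5 = -9, t = 9 − 1·(-11) = 20  (check: 488·(-9) + 220·20 = 8)
  q = 2: r = 4, s = 5 − 2·(-9) = 23, t = -11 − 2·20 = -51  (check: 488·23 + 220·(-51) = 4)
The row with r = 4 (the gcd) gives the Bezout coefficients s = 23, t = -51.
Result: 488 · (23) + 220 · (-51) = 4.

gcd(488, 220) = 4; s = 23, t = -51 (check: 488·23 + 220·(-51) = 4).


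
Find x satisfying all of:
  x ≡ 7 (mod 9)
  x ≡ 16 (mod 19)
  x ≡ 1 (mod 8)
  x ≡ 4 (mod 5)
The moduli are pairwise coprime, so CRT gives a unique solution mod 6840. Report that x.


Product of moduli M = 9 · 19 · 8 · 5 = 6840.
Merge one congruence at a time:
  Start: x ≡ 7 (mod 9).
  Combine with x ≡ 16 (mod 19); new modulus lcm = 171.
    Write x = 7 + 9·t and substitute into x ≡ 16 (mod 19): 9·t ≡ 16 − 7 = 9 (mod 19).
    The inverse of 9 mod 19 is 17 (since 9·17 = 153 = 8·19 + 1), so t ≡ 17·9 = 153 ≡ 1 (mod 19).
    Then x = 7 + 9·1 = 16, valid modulo lcm(9, 19) = 171: x ≡ 16 (mod 171).
  Combine with x ≡ 1 (mod 8); new modulus lcm = 1368.
    Write x = 16 + 171·t and substitute into x ≡ 1 (mod 8): 171·t ≡ 1 − 16 = -15 (mod 8).
    Reduce coefficients mod 8: 3·t ≡ 1 (mod 8).
    The inverse of 3 mod 8 is 3 (since 3·3 = 9 = 1·8 + 1), so t ≡ 3·1 = 3 ≡ 3 (mod 8).
    Then x = 16 + 171·3 = 529, valid modulo lcm(171, 8) = 1368: x ≡ 529 (mod 1368).
  Combine with x ≡ 4 (mod 5); new modulus lcm = 6840.
    Write x = 529 + 1368·t and substitute into x ≡ 4 (mod 5): 1368·t ≡ 4 − 529 = -525 (mod 5).
    Reduce coefficients mod 5: 3·t ≡ 0 (mod 5).
    The inverse of 3 mod 5 is 2 (since 3·2 = 6 = 1·5 + 1), so t ≡ 2·0 = 0 ≡ 0 (mod 5).
    Then x = 529 + 1368·0 = 529, valid modulo lcm(1368, 5) = 6840: x ≡ 529 (mod 6840).
Verify against each original: 529 mod 9 = 7, 529 mod 19 = 16, 529 mod 8 = 1, 529 mod 5 = 4.

x ≡ 529 (mod 6840).


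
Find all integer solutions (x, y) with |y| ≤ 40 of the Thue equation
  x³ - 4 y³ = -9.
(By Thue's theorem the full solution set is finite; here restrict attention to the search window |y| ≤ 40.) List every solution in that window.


The equation is x³ - 4y³ = -9. For fixed y, x³ = 4·y³ − 9, so a solution requires the RHS to be a perfect cube.
Strategy: iterate y from -40 to 40, compute RHS = 4·y³ − 9, and check whether it is a (positive or negative) perfect cube.
Check small values of y:
  y = 0: RHS = -9 is not a perfect cube.
  y = 1: RHS = -5 is not a perfect cube.
  y = -1: RHS = -13 is not a perfect cube.
  y = 2: RHS = 23 is not a perfect cube.
  y = -2: RHS = -41 is not a perfect cube.
  y = 3: RHS = 99 is not a perfect cube.
  y = -3: RHS = -117 is not a perfect cube.
Continuing the search up to |y| = 40 finds no solutions either.
No (x, y) in the scanned range satisfies the equation.

No integer solutions with |y| ≤ 40.


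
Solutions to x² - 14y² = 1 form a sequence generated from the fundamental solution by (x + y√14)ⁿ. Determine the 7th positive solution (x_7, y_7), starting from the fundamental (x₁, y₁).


Step 1: Find the fundamental solution (x₁, y₁) of x² - 14y² = 1.
  Expand √14 as a continued fraction. a₀ = ⌊√14⌋ = 3; iterate m_{k+1} = d_k·a_k − m_k, d_{k+1} = (14 − m_{k+1}²)/d_k, a_{k+1} = ⌊(a₀ + m_{k+1})/d_{k+1}⌋ (starting m₀ = 0, d₀ = 1), with convergents p_k = a_k·p_{k-1} + p_{k-2}, q_k = a_k·q_{k-1} + q_{k-2} (p₋₁ = 1, q₋₁ = 0):
  k = 0: a₀ = 3; p₀/q₀ = 3/1; p₀² − 14·q₀² = 9 − 14 = -5.
  k = 1: m = 3, d = 5, a = ⌊(3 + 3)/5⌋ = 1; p/q = (1·3 + 1)/(1·1 + 0) = 4/1; p² − 14·q² = 16 − 14 = 2.
  k = 2: m = 2, d = 2, a = ⌊(3 + 2)/2⌋ = 2; p/q = (2·4 + 3)/(2·1 + 1) = 11/3; p² − 14·q² = 121 − 126 = -5.
  k = 3: m = 2, d = 5, a = ⌊(3 + 2)/5⌋ = 1; p/q = (1·11 + 4)/(1·3 + 1) = 15/4; p² − 14·q² = 225 − 224 = 1.
  The first convergent with p² − 14·q² = 1 gives the fundamental solution (x₁, y₁) = (15, 4).
Step 2: Apply the recurrence (x_{n+1}, y_{n+1}) = (x₁x_n + 14y₁y_n, x₁y_n + y₁x_n) repeatedly.
  From (x_1, y_1) = (15, 4): x_2 = 15·15 + 14·4·4 = 449; y_2 = 15·4 + 4·15 = 120.
  From (x_2, y_2) = (449, 120): x_3 = 15·449 + 14·4·120 = 13455; y_3 = 15·120 + 4·449 = 3596.
  From (x_3, y_3) = (13455, 3596): x_4 = 15·13455 + 14·4·3596 = 403201; y_4 = 15·3596 + 4·13455 = 107760.
  From (x_4, y_4) = (403201, 107760): x_5 = 15·403201 + 14·4·107760 = 12082575; y_5 = 15·107760 + 4·403201 = 3229204.
  From (x_5, y_5) = (12082575, 3229204): x_6 = 15·12082575 + 14·4·3229204 = 362074049; y_6 = 15·3229204 + 4·12082575 = 96768360.
  From (x_6, y_6) = (362074049, 96768360): x_7 = 15·362074049 + 14·4·96768360 = 10850138895; y_7 = 15·96768360 + 4·362074049 = 2899821596.
Step 3: Verify x_7² - 14·y_7² = 117725514040791821025 - 117725514040791821024 = 1 (should be 1). ✓

(x_1, y_1) = (15, 4); (x_7, y_7) = (10850138895, 2899821596).


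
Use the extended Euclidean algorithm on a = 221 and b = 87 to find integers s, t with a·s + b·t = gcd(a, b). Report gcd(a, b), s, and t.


Euclidean algorithm on (221, 87) — divide until remainder is 0:
  221 = 2 · 87 + 47
  87 = 1 · 47 + 40
  47 = 1 · 40 + 7
  40 = 5 · 7 + 5
  7 = 1 · 5 + 2
  5 = 2 · 2 + 1
  2 = 2 · 1 + 0
gcd(221, 87) = 1.
Track Bezout coefficients alongside the remainders: start with r₀ = 221 = a·1 + b·0 (s = 1, t = 0) and r₁ = 87 = a·0 + b·1 (s = 0, t = 1); each new remainder r_{k+1} = r_{k-1} − q_k·r_k inherits s_{k+1} = s_{k-1} − q_k·s_k, t_{k+1} = t_{k-1} − q_k·t_k, so r_k = a·s_k + b·t_k at every step:
  q = 2: r = 47, s = 1 − 2·0 = 1, t = 0 − 2·1 = -2  (check: 221·1 + 87·(-2) = 47)
  q = 1: r = 40, s = 0 − 1·1 = -1, t = 1 − 1·(-2) = 3  (check: 221·(-1) + 87·3 = 40)
  q = 1: r = 7, s = 1 − 1·(-1) = 2, t = -2 − 1·3 = -5  (check: 221·2 + 87·(-5) = 7)
  q = 5: r = 5, s = -1 − 5·2 = -11, t = 3 − 5·(-5) = 28  (check: 221·(-11) + 87·28 = 5)
  q = 1: r = 2, s = 2 − 1·(-11) = 13, t = -5 − 1·28 = -33  (check: 221·13 + 87·(-33) = 2)
  q = 2: r = 1, s = -11 − 2·13 = -37, t = 28 − 2·(-33) = 94  (check: 221·(-37) + 87·94 = 1)
The row with r = 1 (the gcd) gives the Bezout coefficients s = -37, t = 94.
Result: 221 · (-37) + 87 · (94) = 1.

gcd(221, 87) = 1; s = -37, t = 94 (check: 221·(-37) + 87·94 = 1).


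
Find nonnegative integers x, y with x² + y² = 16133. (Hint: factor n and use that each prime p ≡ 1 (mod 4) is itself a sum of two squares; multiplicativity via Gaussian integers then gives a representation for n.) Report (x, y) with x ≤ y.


Step 1: Factor n = 16133 = 13 · 17 · 73.
Step 2: Check the mod-4 condition on each prime factor: 13 ≡ 1 (mod 4), exponent 1; 17 ≡ 1 (mod 4), exponent 1; 73 ≡ 1 (mod 4), exponent 1.
All primes ≡ 3 (mod 4) appear to even exponent (or don't appear), so by the two-squares theorem n IS expressible as a sum of two squares.
Step 3: Build a representation. Here n = 13 · 17 · 73 is a product of primes ≡ 1 (mod 4). Each prime p ≡ 1 (mod 4) is itself a sum of two squares; find a² by testing p − a² for a perfect square:
  13: 13 − 1² = 12, 13 − 2² = 9 = 3² ⇒ 13 = 2² + 3².
  17: 17 − 1² = 16 = 4² ⇒ 17 = 1² + 4².
  73: 73 − 1² = 72, 73 − 2² = 69, 73 − 3² = 64 = 8² ⇒ 73 = 3² + 8².
  Combine using the Brahmagupta–Fibonacci identity (a² + b²)(c² + d²) = (ac − bd)² + (ad + bc)² = (ac + bd)² + (ad − bc)²:
  13 · 17 = 221: from (2² + 3²)(1² + 4²), take (2·1 − 3·4, 2·4 + 3·1) = (2 − 12, 8 + 3) = (-10, 11); dropping signs (only squares matter) gives (10, 11); check 10² + 11² = 100 + 121 = 221 ✓.
  221 · 73 = 16133: from (10² + 11²)(3² + 8²), take (10·3 − 11·8, 10·8 + 11·3) = (30 − 88, 80 + 33) = (-58, 113); dropping signs (only squares matter) gives (58, 113); check 58² + 113² = 3364 + 12769 = 16133 ✓.
Step 4: Order so x ≤ y and verify: 58² + 113² = 3364 + 12769 = 16133 = n. ✓

n = 16133 = 58² + 113² (one valid representation with x ≤ y).


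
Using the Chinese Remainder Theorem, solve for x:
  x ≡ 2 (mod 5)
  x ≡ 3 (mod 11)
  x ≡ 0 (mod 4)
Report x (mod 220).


Moduli 5, 11, 4 are pairwise coprime; by CRT there is a unique solution modulo M = 5 · 11 · 4 = 220.
Solve pairwise, accumulating the modulus:
  Start with x ≡ 2 (mod 5).
  Combine with x ≡ 3 (mod 11): since gcd(5, 11) = 1, we get a unique residue mod 55.
    Write x = 2 + 5·t and substitute into x ≡ 3 (mod 11): 5·t ≡ 3 − 2 = 1 (mod 11).
    The inverse of 5 mod 11 is 9 (since 5·9 = 45 = 4·11 + 1), so t ≡ 9·1 = 9 ≡ 9 (mod 11).
    Then x = 2 + 5·9 = 47, valid modulo lcm(5, 11) = 55: x ≡ 47 (mod 55).
  Combine with x ≡ 0 (mod 4): since gcd(55, 4) = 1, we get a unique residue mod 220.
    Write x = 47 + 55·t and substitute into x ≡ 0 (mod 4): 55·t ≡ 0 − 47 = -47 (mod 4).
    Reduce coefficients mod 4: 3·t ≡ 1 (mod 4).
    The inverse of 3 mod 4 is 3 (since 3·3 = 9 = 2·4 + 1), so t ≡ 3·1 = 3 ≡ 3 (mod 4).
    Then x = 47 + 55·3 = 212, valid modulo lcm(55, 4) = 220: x ≡ 212 (mod 220).
Verify: 212 mod 5 = 2 ✓, 212 mod 11 = 3 ✓, 212 mod 4 = 0 ✓.

x ≡ 212 (mod 220).


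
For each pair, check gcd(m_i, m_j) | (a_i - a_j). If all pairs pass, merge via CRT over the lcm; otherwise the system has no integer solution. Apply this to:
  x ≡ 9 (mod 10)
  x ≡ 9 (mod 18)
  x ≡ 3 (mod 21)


Moduli 10, 18, 21 are not pairwise coprime, so CRT works modulo lcm(m_i) when all pairwise compatibility conditions hold.
Pairwise compatibility: gcd(m_i, m_j) must divide a_i - a_j for every pair.
Merge one congruence at a time:
  Start: x ≡ 9 (mod 10).
  Combine with x ≡ 9 (mod 18): gcd(10, 18) = 2; 9 - 9 = 0, which IS divisible by 2, so compatible.
    Write x = 9 + 10·t and substitute into x ≡ 9 (mod 18): 10·t ≡ 9 − 9 = 0 (mod 18).
    Divide the congruence (and modulus) by g = 2: 5·t ≡ 0 (mod 9).
    The inverse of 5 mod 9 is 2 (since 5·2 = 10 = 1·9 + 1), so t ≡ 2·0 = 0 ≡ 0 (mod 9).
    Then x = 9 + 10·0 = 9, valid modulo lcm(10, 18) = 90: x ≡ 9 (mod 90).
  Combine with x ≡ 3 (mod 21): gcd(90, 21) = 3; 3 - 9 = -6, which IS divisible by 3, so compatible.
    Write x = 9 + 90·t and substitute into x ≡ 3 (mod 21): 90·t ≡ 3 − 9 = -6 (mod 21).
    Divide the congruence (and modulus) by g = 3: 30·t ≡ -2 (mod 7).
    Reduce coefficients mod 7: 2·t ≡ 5 (mod 7).
    The inverse of 2 mod 7 is 4 (since 2·4 = 8 = 1·7 + 1), so t ≡ 4·5 = 20 ≡ 6 (mod 7).
    Then x = 9 + 90·6 = 549, valid modulo lcm(90, 21) = 630: x ≡ 549 (mod 630).
Verify: 549 mod 10 = 9, 549 mod 18 = 9, 549 mod 21 = 3.

x ≡ 549 (mod 630).


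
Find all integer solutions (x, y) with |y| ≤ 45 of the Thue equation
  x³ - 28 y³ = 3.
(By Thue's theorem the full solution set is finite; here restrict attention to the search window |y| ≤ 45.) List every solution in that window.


The equation is x³ - 28y³ = 3. For fixed y, x³ = 28·y³ + 3, so a solution requires the RHS to be a perfect cube.
Strategy: iterate y from -45 to 45, compute RHS = 28·y³ + 3, and check whether it is a (positive or negative) perfect cube.
Check small values of y:
  y = 0: RHS = 3 is not a perfect cube.
  y = 1: RHS = 31 is not a perfect cube.
  y = -1: RHS = -25 is not a perfect cube.
  y = 2: RHS = 227 is not a perfect cube.
  y = -2: RHS = -221 is not a perfect cube.
  y = 3: RHS = 759 is not a perfect cube.
  y = -3: RHS = -753 is not a perfect cube.
Continuing the search up to |y| = 45 finds no solutions either.
No (x, y) in the scanned range satisfies the equation.

No integer solutions with |y| ≤ 45.


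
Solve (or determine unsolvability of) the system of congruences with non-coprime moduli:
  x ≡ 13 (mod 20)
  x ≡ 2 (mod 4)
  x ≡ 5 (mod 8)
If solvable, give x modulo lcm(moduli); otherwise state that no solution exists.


Moduli 20, 4, 8 are not pairwise coprime, so CRT works modulo lcm(m_i) when all pairwise compatibility conditions hold.
Pairwise compatibility: gcd(m_i, m_j) must divide a_i - a_j for every pair.
Merge one congruence at a time:
  Start: x ≡ 13 (mod 20).
  Combine with x ≡ 2 (mod 4): gcd(20, 4) = 4, and 2 - 13 = -11 is NOT divisible by 4.
    ⇒ system is inconsistent (no integer solution).

No solution (the system is inconsistent).


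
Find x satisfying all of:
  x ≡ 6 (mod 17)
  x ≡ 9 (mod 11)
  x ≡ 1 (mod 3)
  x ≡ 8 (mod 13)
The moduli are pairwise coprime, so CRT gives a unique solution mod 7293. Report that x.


Product of moduli M = 17 · 11 · 3 · 13 = 7293.
Merge one congruence at a time:
  Start: x ≡ 6 (mod 17).
  Combine with x ≡ 9 (mod 11); new modulus lcm = 187.
    Write x = 6 + 17·t and substitute into x ≡ 9 (mod 11): 17·t ≡ 9 − 6 = 3 (mod 11).
    Reduce coefficients mod 11: 6·t ≡ 3 (mod 11).
    The inverse of 6 mod 11 is 2 (since 6·2 = 12 = 1·11 + 1), so t ≡ 2·3 = 6 ≡ 6 (mod 11).
    Then x = 6 + 17·6 = 108, valid modulo lcm(17, 11) = 187: x ≡ 108 (mod 187).
  Combine with x ≡ 1 (mod 3); new modulus lcm = 561.
    Write x = 108 + 187·t and substitute into x ≡ 1 (mod 3): 187·t ≡ 1 − 108 = -107 (mod 3).
    Reduce coefficients mod 3: 1·t ≡ 1 (mod 3).
    So t ≡ 1 (mod 3).
    Then x = 108 + 187·1 = 295, valid modulo lcm(187, 3) = 561: x ≡ 295 (mod 561).
  Combine with x ≡ 8 (mod 13); new modulus lcm = 7293.
    Write x = 295 + 561·t and substitute into x ≡ 8 (mod 13): 561·t ≡ 8 − 295 = -287 (mod 13).
    Reduce coefficients mod 13: 2·t ≡ 12 (mod 13).
    The inverse of 2 mod 13 is 7 (since 2·7 = 14 = 1·13 + 1), so t ≡ 7·12 = 84 ≡ 6 (mod 13).
    Then x = 295 + 561·6 = 3661, valid modulo lcm(561, 13) = 7293: x ≡ 3661 (mod 7293).
Verify against each original: 3661 mod 17 = 6, 3661 mod 11 = 9, 3661 mod 3 = 1, 3661 mod 13 = 8.

x ≡ 3661 (mod 7293).


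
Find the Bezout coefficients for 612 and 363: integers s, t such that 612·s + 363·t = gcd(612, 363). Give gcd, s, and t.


Euclidean algorithm on (612, 363) — divide until remainder is 0:
  612 = 1 · 363 + 249
  363 = 1 · 249 + 114
  249 = 2 · 114 + 21
  114 = 5 · 21 + 9
  21 = 2 · 9 + 3
  9 = 3 · 3 + 0
gcd(612, 363) = 3.
Track Bezout coefficients alongside the remainders: start with r₀ = 612 = a·1 + b·0 (s = 1, t = 0) and r₁ = 363 = a·0 + b·1 (s = 0, t = 1); each new remainder r_{k+1} = r_{k-1} − q_k·r_k inherits s_{k+1} = s_{k-1} − q_k·s_k, t_{k+1} = t_{k-1} − q_k·t_k, so r_k = a·s_k + b·t_k at every step:
  q = 1: r = 249, s = 1 − 1·0 = 1, t = 0 − 1·1 = -1  (check: 612·1 + 363·(-1) = 249)
  q = 1: r = 114, s = 0 − 1·1 = -1, t = 1 − 1·(-1) = 2  (check: 612·(-1) + 363·2 = 114)
  q = 2: r = 21, s = 1 − 2·(-1) = 3, t = -1 − 2·2 = -5  (check: 612·3 + 363·(-5) = 21)
  q = 5: r = 9, s = -1 − 5·3 = -16, t = 2 − 5·(-5) = 27  (check: 612·(-16) + 363·27 = 9)
  q = 2: r = 3, s = 3 − 2·(-16) = 35, t = -5 − 2·27 = -59  (check: 612·35 + 363·(-59) = 3)
The row with r = 3 (the gcd) gives the Bezout coefficients s = 35, t = -59.
Result: 612 · (35) + 363 · (-59) = 3.

gcd(612, 363) = 3; s = 35, t = -59 (check: 612·35 + 363·(-59) = 3).


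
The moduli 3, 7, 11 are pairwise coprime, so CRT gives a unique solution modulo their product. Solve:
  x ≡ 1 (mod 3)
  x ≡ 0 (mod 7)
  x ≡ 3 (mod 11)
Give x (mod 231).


Moduli 3, 7, 11 are pairwise coprime; by CRT there is a unique solution modulo M = 3 · 7 · 11 = 231.
Solve pairwise, accumulating the modulus:
  Start with x ≡ 1 (mod 3).
  Combine with x ≡ 0 (mod 7): since gcd(3, 7) = 1, we get a unique residue mod 21.
    Write x = 1 + 3·t and substitute into x ≡ 0 (mod 7): 3·t ≡ 0 − 1 = -1 (mod 7).
    Reduce coefficients mod 7: 3·t ≡ 6 (mod 7).
    The inverse of 3 mod 7 is 5 (since 3·5 = 15 = 2·7 + 1), so t ≡ 5·6 = 30 ≡ 2 (mod 7).
    Then x = 1 + 3·2 = 7, valid modulo lcm(3, 7) = 21: x ≡ 7 (mod 21).
  Combine with x ≡ 3 (mod 11): since gcd(21, 11) = 1, we get a unique residue mod 231.
    Write x = 7 + 21·t and substitute into x ≡ 3 (mod 11): 21·t ≡ 3 − 7 = -4 (mod 11).
    Reduce coefficients mod 11: 10·t ≡ 7 (mod 11).
    The inverse of 10 mod 11 is 10 (since 10·10 = 100 = 9·11 + 1), so t ≡ 10·7 = 70 ≡ 4 (mod 11).
    Then x = 7 + 21·4 = 91, valid modulo lcm(21, 11) = 231: x ≡ 91 (mod 231).
Verify: 91 mod 3 = 1 ✓, 91 mod 7 = 0 ✓, 91 mod 11 = 3 ✓.

x ≡ 91 (mod 231).


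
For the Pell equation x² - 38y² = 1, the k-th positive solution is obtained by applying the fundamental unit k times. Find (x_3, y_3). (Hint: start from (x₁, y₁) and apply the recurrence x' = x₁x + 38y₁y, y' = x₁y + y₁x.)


Step 1: Find the fundamental solution (x₁, y₁) of x² - 38y² = 1.
  Expand √38 as a continued fraction. a₀ = ⌊√38⌋ = 6; iterate m_{k+1} = d_k·a_k − m_k, d_{k+1} = (38 − m_{k+1}²)/d_k, a_{k+1} = ⌊(a₀ + m_{k+1})/d_{k+1}⌋ (starting m₀ = 0, d₀ = 1), with convergents p_k = a_k·p_{k-1} + p_{k-2}, q_k = a_k·q_{k-1} + q_{k-2} (p₋₁ = 1, q₋₁ = 0):
  k = 0: a₀ = 6; p₀/q₀ = 6/1; p₀² − 38·q₀² = 36 − 38 = -2.
  k = 1: m = 6, d = 2, a = ⌊(6 + 6)/2⌋ = 6; p/q = (6·6 + 1)/(6·1 + 0) = 37/6; p² − 38·q² = 1369 − 1368 = 1.
  The first convergent with p² − 38·q² = 1 gives the fundamental solution (x₁, y₁) = (37, 6).
Step 2: Apply the recurrence (x_{n+1}, y_{n+1}) = (x₁x_n + 38y₁y_n, x₁y_n + y₁x_n) repeatedly.
  From (x_1, y_1) = (37, 6): x_2 = 37·37 + 38·6·6 = 2737; y_2 = 37·6 + 6·37 = 444.
  From (x_2, y_2) = (2737, 444): x_3 = 37·2737 + 38·6·444 = 202501; y_3 = 37·444 + 6·2737 = 32850.
Step 3: Verify x_3² - 38·y_3² = 41006655001 - 41006655000 = 1 (should be 1). ✓

(x_1, y_1) = (37, 6); (x_3, y_3) = (202501, 32850).


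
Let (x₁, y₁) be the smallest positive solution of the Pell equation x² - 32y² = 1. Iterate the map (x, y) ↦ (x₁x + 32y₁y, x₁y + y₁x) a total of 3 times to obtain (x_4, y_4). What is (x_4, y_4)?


Step 1: Find the fundamental solution (x₁, y₁) of x² - 32y² = 1.
  Expand √32 as a continued fraction. a₀ = ⌊√32⌋ = 5; iterate m_{k+1} = d_k·a_k − m_k, d_{k+1} = (32 − m_{k+1}²)/d_k, a_{k+1} = ⌊(a₀ + m_{k+1})/d_{k+1}⌋ (starting m₀ = 0, d₀ = 1), with convergents p_k = a_k·p_{k-1} + p_{k-2}, q_k = a_k·q_{k-1} + q_{k-2} (p₋₁ = 1, q₋₁ = 0):
  k = 0: a₀ = 5; p₀/q₀ = 5/1; p₀² − 32·q₀² = 25 − 32 = -7.
  k = 1: m = 5, d = 7, a = ⌊(5 + 5)/7⌋ = 1; p/q = (1·5 + 1)/(1·1 + 0) = 6/1; p² − 32·q² = 36 − 32 = 4.
  k = 2: m = 2, d = 4, a = ⌊(5 + 2)/4⌋ = 1; p/q = (1·6 + 5)/(1·1 + 1) = 11/2; p² − 32·q² = 121 − 128 = -7.
  k = 3: m = 2, d = 7, a = ⌊(5 + 2)/7⌋ = 1; p/q = (1·11 + 6)/(1·2 + 1) = 17/3; p² − 32·q² = 289 − 288 = 1.
  The first convergent with p² − 32·q² = 1 gives the fundamental solution (x₁, y₁) = (17, 3).
Step 2: Apply the recurrence (x_{n+1}, y_{n+1}) = (x₁x_n + 32y₁y_n, x₁y_n + y₁x_n) repeatedly.
  From (x_1, y_1) = (17, 3): x_2 = 17·17 + 32·3·3 = 577; y_2 = 17·3 + 3·17 = 102.
  From (x_2, y_2) = (577, 102): x_3 = 17·577 + 32·3·102 = 19601; y_3 = 17·102 + 3·577 = 3465.
  From (x_3, y_3) = (19601, 3465): x_4 = 17·19601 + 32·3·3465 = 665857; y_4 = 17·3465 + 3·19601 = 117708.
Step 3: Verify x_4² - 32·y_4² = 443365544449 - 443365544448 = 1 (should be 1). ✓

(x_1, y_1) = (17, 3); (x_4, y_4) = (665857, 117708).


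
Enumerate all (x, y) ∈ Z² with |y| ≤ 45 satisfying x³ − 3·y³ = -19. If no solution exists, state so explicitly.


The equation is x³ - 3y³ = -19. For fixed y, x³ = 3·y³ − 19, so a solution requires the RHS to be a perfect cube.
Strategy: iterate y from -45 to 45, compute RHS = 3·y³ − 19, and check whether it is a (positive or negative) perfect cube.
Check small values of y:
  y = 0: RHS = -19 is not a perfect cube.
  y = 1: RHS = -16 is not a perfect cube.
  y = -1: RHS = -22 is not a perfect cube.
  y = 2: RHS = 5 is not a perfect cube.
  y = -2: RHS = -43 is not a perfect cube.
  y = 3: RHS = 62 is not a perfect cube.
  y = -3: RHS = -100 is not a perfect cube.
Continuing the search up to |y| = 45 finds no solutions either.
No (x, y) in the scanned range satisfies the equation.

No integer solutions with |y| ≤ 45.


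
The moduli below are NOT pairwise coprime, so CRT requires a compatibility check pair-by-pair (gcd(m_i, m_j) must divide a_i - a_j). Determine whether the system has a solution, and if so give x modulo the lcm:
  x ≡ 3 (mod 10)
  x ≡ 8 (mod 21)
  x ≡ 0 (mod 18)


Moduli 10, 21, 18 are not pairwise coprime, so CRT works modulo lcm(m_i) when all pairwise compatibility conditions hold.
Pairwise compatibility: gcd(m_i, m_j) must divide a_i - a_j for every pair.
Merge one congruence at a time:
  Start: x ≡ 3 (mod 10).
  Combine with x ≡ 8 (mod 21): gcd(10, 21) = 1; 8 - 3 = 5, which IS divisible by 1, so compatible.
    Write x = 3 + 10·t and substitute into x ≡ 8 (mod 21): 10·t ≡ 8 − 3 = 5 (mod 21).
    The inverse of 10 mod 21 is 19 (since 10·19 = 190 = 9·21 + 1), so t ≡ 19·5 = 95 ≡ 11 (mod 21).
    Then x = 3 + 10·11 = 113, valid modulo lcm(10, 21) = 210: x ≡ 113 (mod 210).
  Combine with x ≡ 0 (mod 18): gcd(210, 18) = 6, and 0 - 113 = -113 is NOT divisible by 6.
    ⇒ system is inconsistent (no integer solution).

No solution (the system is inconsistent).


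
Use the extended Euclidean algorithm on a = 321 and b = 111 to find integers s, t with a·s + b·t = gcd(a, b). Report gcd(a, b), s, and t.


Euclidean algorithm on (321, 111) — divide until remainder is 0:
  321 = 2 · 111 + 99
  111 = 1 · 99 + 12
  99 = 8 · 12 + 3
  12 = 4 · 3 + 0
gcd(321, 111) = 3.
Track Bezout coefficients alongside the remainders: start with r₀ = 321 = a·1 + b·0 (s = 1, t = 0) and r₁ = 111 = a·0 + b·1 (s = 0, t = 1); each new remainder r_{k+1} = r_{k-1} − q_k·r_k inherits s_{k+1} = s_{k-1} − q_k·s_k, t_{k+1} = t_{k-1} − q_k·t_k, so r_k = a·s_k + b·t_k at every step:
  q = 2: r = 99, s = 1 − 2·0 = 1, t = 0 − 2·1 = -2  (check: 321·1 + 111·(-2) = 99)
  q = 1: r = 12, s = 0 − 1·1 = -1, t = 1 − 1·(-2) = 3  (check: 321·(-1) + 111·3 = 12)
  q = 8: r = 3, s = 1 − 8·(-1) = 9, t = -2 − 8·3 = -26  (check: 321·9 + 111·(-26) = 3)
The row with r = 3 (the gcd) gives the Bezout coefficients s = 9, t = -26.
Result: 321 · (9) + 111 · (-26) = 3.

gcd(321, 111) = 3; s = 9, t = -26 (check: 321·9 + 111·(-26) = 3).


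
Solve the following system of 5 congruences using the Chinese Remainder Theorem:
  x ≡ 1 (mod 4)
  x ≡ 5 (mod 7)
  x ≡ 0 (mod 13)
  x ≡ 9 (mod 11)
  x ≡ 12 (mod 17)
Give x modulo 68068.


Product of moduli M = 4 · 7 · 13 · 11 · 17 = 68068.
Merge one congruence at a time:
  Start: x ≡ 1 (mod 4).
  Combine with x ≡ 5 (mod 7); new modulus lcm = 28.
    Write x = 1 + 4·t and substitute into x ≡ 5 (mod 7): 4·t ≡ 5 − 1 = 4 (mod 7).
    The inverse of 4 mod 7 is 2 (since 4·2 = 8 = 1·7 + 1), so t ≡ 2·4 = 8 ≡ 1 (mod 7).
    Then x = 1 + 4·1 = 5, valid modulo lcm(4, 7) = 28: x ≡ 5 (mod 28).
  Combine with x ≡ 0 (mod 13); new modulus lcm = 364.
    Write x = 5 + 28·t and substitute into x ≡ 0 (mod 13): 28·t ≡ 0 − 5 = -5 (mod 13).
    Reduce coefficients mod 13: 2·t ≡ 8 (mod 13).
    The inverse of 2 mod 13 is 7 (since 2·7 = 14 = 1·13 + 1), so t ≡ 7·8 = 56 ≡ 4 (mod 13).
    Then x = 5 + 28·4 = 117, valid modulo lcm(28, 13) = 364: x ≡ 117 (mod 364).
  Combine with x ≡ 9 (mod 11); new modulus lcm = 4004.
    Write x = 117 + 364·t and substitute into x ≡ 9 (mod 11): 364·t ≡ 9 − 117 = -108 (mod 11).
    Reduce coefficients mod 11: 1·t ≡ 2 (mod 11).
    So t ≡ 2 (mod 11).
    Then x = 117 + 364·2 = 845, valid modulo lcm(364, 11) = 4004: x ≡ 845 (mod 4004).
  Combine with x ≡ 12 (mod 17); new modulus lcm = 68068.
    Write x = 845 + 4004·t and substitute into x ≡ 12 (mod 17): 4004·t ≡ 12 − 845 = -833 (mod 17).
    Reduce coefficients mod 17: 9·t ≡ 0 (mod 17).
    The inverse of 9 mod 17 is 2 (since 9·2 = 18 = 1·17 + 1), so t ≡ 2·0 = 0 ≡ 0 (mod 17).
    Then x = 845 + 4004·0 = 845, valid modulo lcm(4004, 17) = 68068: x ≡ 845 (mod 68068).
Verify against each original: 845 mod 4 = 1, 845 mod 7 = 5, 845 mod 13 = 0, 845 mod 11 = 9, 845 mod 17 = 12.

x ≡ 845 (mod 68068).


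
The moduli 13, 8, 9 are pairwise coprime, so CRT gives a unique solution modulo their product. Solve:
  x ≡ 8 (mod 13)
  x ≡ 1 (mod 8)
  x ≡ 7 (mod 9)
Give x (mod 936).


Moduli 13, 8, 9 are pairwise coprime; by CRT there is a unique solution modulo M = 13 · 8 · 9 = 936.
Solve pairwise, accumulating the modulus:
  Start with x ≡ 8 (mod 13).
  Combine with x ≡ 1 (mod 8): since gcd(13, 8) = 1, we get a unique residue mod 104.
    Write x = 8 + 13·t and substitute into x ≡ 1 (mod 8): 13·t ≡ 1 − 8 = -7 (mod 8).
    Reduce coefficients mod 8: 5·t ≡ 1 (mod 8).
    The inverse of 5 mod 8 is 5 (since 5·5 = 25 = 3·8 + 1), so t ≡ 5·1 = 5 ≡ 5 (mod 8).
    Then x = 8 + 13·5 = 73, valid modulo lcm(13, 8) = 104: x ≡ 73 (mod 104).
  Combine with x ≡ 7 (mod 9): since gcd(104, 9) = 1, we get a unique residue mod 936.
    Write x = 73 + 104·t and substitute into x ≡ 7 (mod 9): 104·t ≡ 7 − 73 = -66 (mod 9).
    Reduce coefficients mod 9: 5·t ≡ 6 (mod 9).
    The inverse of 5 mod 9 is 2 (since 5·2 = 10 = 1·9 + 1), so t ≡ 2·6 = 12 ≡ 3 (mod 9).
    Then x = 73 + 104·3 = 385, valid modulo lcm(104, 9) = 936: x ≡ 385 (mod 936).
Verify: 385 mod 13 = 8 ✓, 385 mod 8 = 1 ✓, 385 mod 9 = 7 ✓.

x ≡ 385 (mod 936).


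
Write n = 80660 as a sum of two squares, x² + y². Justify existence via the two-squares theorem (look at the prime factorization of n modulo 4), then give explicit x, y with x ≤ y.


Step 1: Factor n = 80660 = 2^2 · 5 · 37 · 109.
Step 2: Check the mod-4 condition on each prime factor: 2 = 2 (special); 5 ≡ 1 (mod 4), exponent 1; 37 ≡ 1 (mod 4), exponent 1; 109 ≡ 1 (mod 4), exponent 1.
All primes ≡ 3 (mod 4) appear to even exponent (or don't appear), so by the two-squares theorem n IS expressible as a sum of two squares.
Step 3: Build a representation. Group n = k² · m with k = 2 and m = 5 · 37 · 109 = 20165 (a product of primes ≡ 1 (mod 4)); a representation of m scales to one of n via (k·x)² + (k·y)² = k²(x² + y²). Each prime p ≡ 1 (mod 4) is itself a sum of two squares; find a² by testing p − a² for a perfect square:
  5: 5 − 1² = 4 = 2² ⇒ 5 = 1² + 2².
  37: 37 − 1² = 36 = 6² ⇒ 37 = 1² + 6².
  109: 109 − 1² = 108, 109 − 2² = 105, 109 − 3² = 100 = 10² ⇒ 109 = 3² + 10².
  Combine using the Brahmagupta–Fibonacci identity (a² + b²)(c² + d²) = (ac − bd)² + (ad + bc)² = (ac + bd)² + (ad − bc)²:
  5 · 37 = 185: from (1² + 2²)(1² + 6²), take (1·1 − 2·6, 1·6 + 2·1) = (1 − 12, 6 + 2) = (-11, 8); dropping signs (only squares matter) gives (11, 8); check 11² + 8² = 121 + 64 = 185 ✓.
  185 · 109 = 20165: from (11² + 8²)(3² + 10²), take (11·3 − 8·10, 11·10 + 8·3) = (33 − 80, 110 + 24) = (-47, 134); dropping signs (only squares matter) gives (47, 134); check 47² + 134² = 2209 + 17956 = 20165 ✓.
  Scale by k = 2: (2·47, 2·134) = (94, 268).
Step 4: Order so x ≤ y and verify: 94² + 268² = 8836 + 71824 = 80660 = n. ✓

n = 80660 = 94² + 268² (one valid representation with x ≤ y).
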